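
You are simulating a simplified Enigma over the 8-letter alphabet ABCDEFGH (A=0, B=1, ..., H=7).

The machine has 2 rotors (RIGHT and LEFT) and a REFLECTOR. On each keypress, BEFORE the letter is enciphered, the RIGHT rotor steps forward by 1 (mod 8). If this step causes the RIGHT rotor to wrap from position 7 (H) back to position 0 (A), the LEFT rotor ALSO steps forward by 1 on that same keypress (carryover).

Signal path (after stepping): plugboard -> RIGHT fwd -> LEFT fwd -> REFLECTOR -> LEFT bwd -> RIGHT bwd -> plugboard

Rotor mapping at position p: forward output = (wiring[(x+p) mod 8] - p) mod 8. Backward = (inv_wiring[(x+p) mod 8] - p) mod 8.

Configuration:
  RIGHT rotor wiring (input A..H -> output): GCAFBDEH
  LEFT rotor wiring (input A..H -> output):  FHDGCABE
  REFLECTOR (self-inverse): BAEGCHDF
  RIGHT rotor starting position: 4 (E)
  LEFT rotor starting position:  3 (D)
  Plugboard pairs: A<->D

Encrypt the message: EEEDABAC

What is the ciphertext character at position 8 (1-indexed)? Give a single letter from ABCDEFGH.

Char 1 ('E'): step: R->5, L=3; E->plug->E->R->F->L->C->refl->E->L'->G->R'->A->plug->D
Char 2 ('E'): step: R->6, L=3; E->plug->E->R->C->L->F->refl->H->L'->B->R'->B->plug->B
Char 3 ('E'): step: R->7, L=3; E->plug->E->R->G->L->E->refl->C->L'->F->R'->H->plug->H
Char 4 ('D'): step: R->0, L->4 (L advanced); D->plug->A->R->G->L->H->refl->F->L'->C->R'->B->plug->B
Char 5 ('A'): step: R->1, L=4; A->plug->D->R->A->L->G->refl->D->L'->F->R'->H->plug->H
Char 6 ('B'): step: R->2, L=4; B->plug->B->R->D->L->A->refl->B->L'->E->R'->G->plug->G
Char 7 ('A'): step: R->3, L=4; A->plug->D->R->B->L->E->refl->C->L'->H->R'->G->plug->G
Char 8 ('C'): step: R->4, L=4; C->plug->C->R->A->L->G->refl->D->L'->F->R'->A->plug->D

D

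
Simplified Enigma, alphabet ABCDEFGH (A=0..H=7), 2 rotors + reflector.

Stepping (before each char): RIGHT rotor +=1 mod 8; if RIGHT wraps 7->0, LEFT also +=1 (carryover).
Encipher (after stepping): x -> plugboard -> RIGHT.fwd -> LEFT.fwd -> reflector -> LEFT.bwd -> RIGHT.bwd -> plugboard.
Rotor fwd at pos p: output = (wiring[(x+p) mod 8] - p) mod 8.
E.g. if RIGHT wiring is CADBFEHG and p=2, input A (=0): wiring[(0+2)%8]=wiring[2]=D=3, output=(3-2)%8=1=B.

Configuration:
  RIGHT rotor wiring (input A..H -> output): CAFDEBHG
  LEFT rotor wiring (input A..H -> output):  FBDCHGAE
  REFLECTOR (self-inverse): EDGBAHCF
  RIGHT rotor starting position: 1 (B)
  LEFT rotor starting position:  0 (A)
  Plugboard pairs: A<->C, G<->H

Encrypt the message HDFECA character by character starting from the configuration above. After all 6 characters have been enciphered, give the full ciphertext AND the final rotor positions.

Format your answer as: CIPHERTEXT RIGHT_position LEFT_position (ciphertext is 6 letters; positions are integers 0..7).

Char 1 ('H'): step: R->2, L=0; H->plug->G->R->A->L->F->refl->H->L'->E->R'->F->plug->F
Char 2 ('D'): step: R->3, L=0; D->plug->D->R->E->L->H->refl->F->L'->A->R'->A->plug->C
Char 3 ('F'): step: R->4, L=0; F->plug->F->R->E->L->H->refl->F->L'->A->R'->A->plug->C
Char 4 ('E'): step: R->5, L=0; E->plug->E->R->D->L->C->refl->G->L'->F->R'->D->plug->D
Char 5 ('C'): step: R->6, L=0; C->plug->A->R->B->L->B->refl->D->L'->C->R'->D->plug->D
Char 6 ('A'): step: R->7, L=0; A->plug->C->R->B->L->B->refl->D->L'->C->R'->G->plug->H
Final: ciphertext=FCCDDH, RIGHT=7, LEFT=0

Answer: FCCDDH 7 0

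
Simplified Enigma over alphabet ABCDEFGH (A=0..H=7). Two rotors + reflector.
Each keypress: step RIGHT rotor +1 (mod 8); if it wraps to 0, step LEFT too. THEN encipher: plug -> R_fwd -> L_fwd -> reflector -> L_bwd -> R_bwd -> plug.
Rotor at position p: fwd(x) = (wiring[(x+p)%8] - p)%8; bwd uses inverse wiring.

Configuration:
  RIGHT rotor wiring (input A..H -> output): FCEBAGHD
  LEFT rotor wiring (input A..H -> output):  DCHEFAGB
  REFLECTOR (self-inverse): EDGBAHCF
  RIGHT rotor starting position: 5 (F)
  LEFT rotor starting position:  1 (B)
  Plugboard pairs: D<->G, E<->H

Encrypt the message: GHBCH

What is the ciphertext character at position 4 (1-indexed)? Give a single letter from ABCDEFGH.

Char 1 ('G'): step: R->6, L=1; G->plug->D->R->E->L->H->refl->F->L'->F->R'->B->plug->B
Char 2 ('H'): step: R->7, L=1; H->plug->E->R->C->L->D->refl->B->L'->A->R'->H->plug->E
Char 3 ('B'): step: R->0, L->2 (L advanced); B->plug->B->R->C->L->D->refl->B->L'->G->R'->F->plug->F
Char 4 ('C'): step: R->1, L=2; C->plug->C->R->A->L->F->refl->H->L'->F->R'->E->plug->H

H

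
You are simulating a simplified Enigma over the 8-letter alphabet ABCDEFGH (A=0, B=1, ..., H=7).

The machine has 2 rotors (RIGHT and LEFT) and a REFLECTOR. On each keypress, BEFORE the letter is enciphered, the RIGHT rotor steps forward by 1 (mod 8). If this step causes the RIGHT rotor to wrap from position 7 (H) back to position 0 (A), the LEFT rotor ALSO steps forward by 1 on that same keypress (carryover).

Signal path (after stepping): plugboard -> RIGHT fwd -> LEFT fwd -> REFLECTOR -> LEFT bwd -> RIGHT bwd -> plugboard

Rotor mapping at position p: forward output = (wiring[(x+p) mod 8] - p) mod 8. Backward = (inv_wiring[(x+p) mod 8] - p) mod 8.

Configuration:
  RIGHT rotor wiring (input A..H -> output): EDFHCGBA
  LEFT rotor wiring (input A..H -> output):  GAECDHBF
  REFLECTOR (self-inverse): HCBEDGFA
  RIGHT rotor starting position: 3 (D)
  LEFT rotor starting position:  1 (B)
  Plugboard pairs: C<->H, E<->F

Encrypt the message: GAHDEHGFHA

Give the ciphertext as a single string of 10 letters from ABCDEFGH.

Answer: AFEAHFHDAB

Derivation:
Char 1 ('G'): step: R->4, L=1; G->plug->G->R->B->L->D->refl->E->L'->G->R'->A->plug->A
Char 2 ('A'): step: R->5, L=1; A->plug->A->R->B->L->D->refl->E->L'->G->R'->E->plug->F
Char 3 ('H'): step: R->6, L=1; H->plug->C->R->G->L->E->refl->D->L'->B->R'->F->plug->E
Char 4 ('D'): step: R->7, L=1; D->plug->D->R->G->L->E->refl->D->L'->B->R'->A->plug->A
Char 5 ('E'): step: R->0, L->2 (L advanced); E->plug->F->R->G->L->E->refl->D->L'->F->R'->C->plug->H
Char 6 ('H'): step: R->1, L=2; H->plug->C->R->G->L->E->refl->D->L'->F->R'->E->plug->F
Char 7 ('G'): step: R->2, L=2; G->plug->G->R->C->L->B->refl->C->L'->A->R'->C->plug->H
Char 8 ('F'): step: R->3, L=2; F->plug->E->R->F->L->D->refl->E->L'->G->R'->D->plug->D
Char 9 ('H'): step: R->4, L=2; H->plug->C->R->F->L->D->refl->E->L'->G->R'->A->plug->A
Char 10 ('A'): step: R->5, L=2; A->plug->A->R->B->L->A->refl->H->L'->E->R'->B->plug->B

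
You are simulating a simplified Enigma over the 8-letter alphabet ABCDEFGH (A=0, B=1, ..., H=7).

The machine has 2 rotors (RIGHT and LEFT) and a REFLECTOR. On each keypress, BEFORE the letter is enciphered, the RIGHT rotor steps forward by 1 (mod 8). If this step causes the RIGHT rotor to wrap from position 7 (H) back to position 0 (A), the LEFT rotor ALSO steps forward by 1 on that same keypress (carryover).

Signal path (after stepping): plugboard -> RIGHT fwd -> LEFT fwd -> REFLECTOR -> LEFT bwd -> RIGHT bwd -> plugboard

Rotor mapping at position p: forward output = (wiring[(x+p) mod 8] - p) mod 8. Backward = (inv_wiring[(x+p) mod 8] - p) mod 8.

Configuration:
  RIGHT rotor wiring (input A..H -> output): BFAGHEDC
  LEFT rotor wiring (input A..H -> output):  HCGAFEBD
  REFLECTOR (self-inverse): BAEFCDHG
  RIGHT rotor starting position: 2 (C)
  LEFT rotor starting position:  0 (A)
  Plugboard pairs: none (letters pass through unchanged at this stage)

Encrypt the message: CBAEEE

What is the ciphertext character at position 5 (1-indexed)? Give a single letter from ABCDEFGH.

Char 1 ('C'): step: R->3, L=0; C->plug->C->R->B->L->C->refl->E->L'->F->R'->H->plug->H
Char 2 ('B'): step: R->4, L=0; B->plug->B->R->A->L->H->refl->G->L'->C->R'->H->plug->H
Char 3 ('A'): step: R->5, L=0; A->plug->A->R->H->L->D->refl->F->L'->E->R'->D->plug->D
Char 4 ('E'): step: R->6, L=0; E->plug->E->R->C->L->G->refl->H->L'->A->R'->F->plug->F
Char 5 ('E'): step: R->7, L=0; E->plug->E->R->H->L->D->refl->F->L'->E->R'->H->plug->H

H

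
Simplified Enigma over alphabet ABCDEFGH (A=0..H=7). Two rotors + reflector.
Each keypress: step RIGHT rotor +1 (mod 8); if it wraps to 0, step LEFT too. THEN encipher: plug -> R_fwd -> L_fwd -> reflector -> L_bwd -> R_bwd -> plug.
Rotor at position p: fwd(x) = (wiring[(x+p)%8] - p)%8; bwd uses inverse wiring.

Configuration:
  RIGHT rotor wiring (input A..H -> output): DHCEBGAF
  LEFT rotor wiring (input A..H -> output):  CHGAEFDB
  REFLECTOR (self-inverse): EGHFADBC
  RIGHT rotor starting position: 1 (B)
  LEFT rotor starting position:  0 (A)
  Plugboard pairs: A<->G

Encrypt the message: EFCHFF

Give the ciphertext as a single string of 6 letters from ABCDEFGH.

Char 1 ('E'): step: R->2, L=0; E->plug->E->R->G->L->D->refl->F->L'->F->R'->H->plug->H
Char 2 ('F'): step: R->3, L=0; F->plug->F->R->A->L->C->refl->H->L'->B->R'->A->plug->G
Char 3 ('C'): step: R->4, L=0; C->plug->C->R->E->L->E->refl->A->L'->D->R'->F->plug->F
Char 4 ('H'): step: R->5, L=0; H->plug->H->R->E->L->E->refl->A->L'->D->R'->B->plug->B
Char 5 ('F'): step: R->6, L=0; F->plug->F->R->G->L->D->refl->F->L'->F->R'->C->plug->C
Char 6 ('F'): step: R->7, L=0; F->plug->F->R->C->L->G->refl->B->L'->H->R'->G->plug->A

Answer: HGFBCA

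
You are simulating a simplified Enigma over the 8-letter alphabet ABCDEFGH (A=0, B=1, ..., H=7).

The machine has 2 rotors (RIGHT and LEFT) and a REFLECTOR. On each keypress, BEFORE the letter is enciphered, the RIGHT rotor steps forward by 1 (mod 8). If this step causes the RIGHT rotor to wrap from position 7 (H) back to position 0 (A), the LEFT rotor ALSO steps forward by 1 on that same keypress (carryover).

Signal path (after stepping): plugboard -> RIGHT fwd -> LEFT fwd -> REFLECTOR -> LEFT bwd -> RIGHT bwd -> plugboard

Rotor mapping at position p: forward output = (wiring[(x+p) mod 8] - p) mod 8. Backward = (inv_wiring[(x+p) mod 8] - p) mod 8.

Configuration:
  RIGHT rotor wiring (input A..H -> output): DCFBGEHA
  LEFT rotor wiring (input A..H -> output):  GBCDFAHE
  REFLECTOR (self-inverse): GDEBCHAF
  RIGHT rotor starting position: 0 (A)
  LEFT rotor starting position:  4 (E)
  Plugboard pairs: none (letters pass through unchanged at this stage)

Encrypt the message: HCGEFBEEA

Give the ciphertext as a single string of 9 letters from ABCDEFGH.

Answer: CGEHBGHGB

Derivation:
Char 1 ('H'): step: R->1, L=4; H->plug->H->R->C->L->D->refl->B->L'->A->R'->C->plug->C
Char 2 ('C'): step: R->2, L=4; C->plug->C->R->E->L->C->refl->E->L'->B->R'->G->plug->G
Char 3 ('G'): step: R->3, L=4; G->plug->G->R->H->L->H->refl->F->L'->F->R'->E->plug->E
Char 4 ('E'): step: R->4, L=4; E->plug->E->R->H->L->H->refl->F->L'->F->R'->H->plug->H
Char 5 ('F'): step: R->5, L=4; F->plug->F->R->A->L->B->refl->D->L'->C->R'->B->plug->B
Char 6 ('B'): step: R->6, L=4; B->plug->B->R->C->L->D->refl->B->L'->A->R'->G->plug->G
Char 7 ('E'): step: R->7, L=4; E->plug->E->R->C->L->D->refl->B->L'->A->R'->H->plug->H
Char 8 ('E'): step: R->0, L->5 (L advanced); E->plug->E->R->G->L->G->refl->A->L'->H->R'->G->plug->G
Char 9 ('A'): step: R->1, L=5; A->plug->A->R->B->L->C->refl->E->L'->E->R'->B->plug->B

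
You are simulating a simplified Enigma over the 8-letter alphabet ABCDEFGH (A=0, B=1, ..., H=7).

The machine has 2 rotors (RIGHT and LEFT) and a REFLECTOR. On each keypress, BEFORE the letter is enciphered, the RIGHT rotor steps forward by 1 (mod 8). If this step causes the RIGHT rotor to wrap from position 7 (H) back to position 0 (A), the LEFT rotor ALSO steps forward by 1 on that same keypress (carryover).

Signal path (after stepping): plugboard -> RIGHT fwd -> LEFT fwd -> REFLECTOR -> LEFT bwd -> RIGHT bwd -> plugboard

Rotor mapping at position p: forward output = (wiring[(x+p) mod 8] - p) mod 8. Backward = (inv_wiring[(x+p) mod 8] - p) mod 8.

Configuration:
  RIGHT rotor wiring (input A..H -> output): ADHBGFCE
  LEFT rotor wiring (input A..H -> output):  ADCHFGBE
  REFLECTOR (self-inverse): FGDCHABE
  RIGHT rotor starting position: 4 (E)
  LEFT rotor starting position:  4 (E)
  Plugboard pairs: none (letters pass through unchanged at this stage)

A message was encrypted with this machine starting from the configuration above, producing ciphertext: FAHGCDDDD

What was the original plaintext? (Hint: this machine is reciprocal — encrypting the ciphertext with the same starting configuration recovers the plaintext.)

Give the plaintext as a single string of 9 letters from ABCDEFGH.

Char 1 ('F'): step: R->5, L=4; F->plug->F->R->C->L->F->refl->A->L'->D->R'->D->plug->D
Char 2 ('A'): step: R->6, L=4; A->plug->A->R->E->L->E->refl->H->L'->F->R'->D->plug->D
Char 3 ('H'): step: R->7, L=4; H->plug->H->R->D->L->A->refl->F->L'->C->R'->E->plug->E
Char 4 ('G'): step: R->0, L->5 (L advanced); G->plug->G->R->C->L->H->refl->E->L'->B->R'->D->plug->D
Char 5 ('C'): step: R->1, L=5; C->plug->C->R->A->L->B->refl->G->L'->E->R'->E->plug->E
Char 6 ('D'): step: R->2, L=5; D->plug->D->R->D->L->D->refl->C->L'->G->R'->G->plug->G
Char 7 ('D'): step: R->3, L=5; D->plug->D->R->H->L->A->refl->F->L'->F->R'->F->plug->F
Char 8 ('D'): step: R->4, L=5; D->plug->D->R->A->L->B->refl->G->L'->E->R'->E->plug->E
Char 9 ('D'): step: R->5, L=5; D->plug->D->R->D->L->D->refl->C->L'->G->R'->E->plug->E

Answer: DDEDEGFEE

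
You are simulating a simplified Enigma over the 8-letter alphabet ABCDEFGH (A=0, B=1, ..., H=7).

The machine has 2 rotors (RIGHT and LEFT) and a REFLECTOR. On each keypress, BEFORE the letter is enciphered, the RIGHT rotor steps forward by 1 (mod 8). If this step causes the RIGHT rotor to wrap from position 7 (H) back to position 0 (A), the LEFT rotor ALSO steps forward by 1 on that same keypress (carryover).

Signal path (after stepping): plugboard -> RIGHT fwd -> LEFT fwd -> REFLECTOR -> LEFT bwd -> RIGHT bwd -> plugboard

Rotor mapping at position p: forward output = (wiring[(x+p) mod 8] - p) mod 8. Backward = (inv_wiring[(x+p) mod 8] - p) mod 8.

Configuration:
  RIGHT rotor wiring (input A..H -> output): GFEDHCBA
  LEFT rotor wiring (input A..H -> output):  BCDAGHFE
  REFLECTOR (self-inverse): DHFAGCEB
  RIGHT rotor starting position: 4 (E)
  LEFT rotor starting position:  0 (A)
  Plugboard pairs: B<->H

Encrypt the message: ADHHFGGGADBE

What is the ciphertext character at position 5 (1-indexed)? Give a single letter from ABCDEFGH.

Char 1 ('A'): step: R->5, L=0; A->plug->A->R->F->L->H->refl->B->L'->A->R'->E->plug->E
Char 2 ('D'): step: R->6, L=0; D->plug->D->R->H->L->E->refl->G->L'->E->R'->H->plug->B
Char 3 ('H'): step: R->7, L=0; H->plug->B->R->H->L->E->refl->G->L'->E->R'->E->plug->E
Char 4 ('H'): step: R->0, L->1 (L advanced); H->plug->B->R->F->L->E->refl->G->L'->E->R'->C->plug->C
Char 5 ('F'): step: R->1, L=1; F->plug->F->R->A->L->B->refl->H->L'->C->R'->C->plug->C

C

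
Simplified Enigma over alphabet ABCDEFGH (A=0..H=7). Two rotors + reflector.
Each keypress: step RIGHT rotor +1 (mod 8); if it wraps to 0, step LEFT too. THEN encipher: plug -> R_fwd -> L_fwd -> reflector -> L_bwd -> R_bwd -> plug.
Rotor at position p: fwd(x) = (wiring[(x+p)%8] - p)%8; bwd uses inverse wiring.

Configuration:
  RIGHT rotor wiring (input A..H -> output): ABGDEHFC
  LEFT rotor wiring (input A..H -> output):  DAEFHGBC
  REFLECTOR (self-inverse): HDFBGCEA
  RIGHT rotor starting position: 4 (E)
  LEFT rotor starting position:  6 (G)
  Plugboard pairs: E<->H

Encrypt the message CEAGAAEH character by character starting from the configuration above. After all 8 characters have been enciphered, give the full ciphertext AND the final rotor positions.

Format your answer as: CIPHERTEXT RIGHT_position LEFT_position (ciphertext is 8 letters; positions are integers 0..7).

Char 1 ('C'): step: R->5, L=6; C->plug->C->R->F->L->H->refl->A->L'->H->R'->H->plug->E
Char 2 ('E'): step: R->6, L=6; E->plug->H->R->B->L->E->refl->G->L'->E->R'->B->plug->B
Char 3 ('A'): step: R->7, L=6; A->plug->A->R->D->L->C->refl->F->L'->C->R'->C->plug->C
Char 4 ('G'): step: R->0, L->7 (L advanced); G->plug->G->R->F->L->A->refl->H->L'->G->R'->C->plug->C
Char 5 ('A'): step: R->1, L=7; A->plug->A->R->A->L->D->refl->B->L'->C->R'->C->plug->C
Char 6 ('A'): step: R->2, L=7; A->plug->A->R->E->L->G->refl->E->L'->B->R'->B->plug->B
Char 7 ('E'): step: R->3, L=7; E->plug->H->R->D->L->F->refl->C->L'->H->R'->E->plug->H
Char 8 ('H'): step: R->4, L=7; H->plug->E->R->E->L->G->refl->E->L'->B->R'->C->plug->C
Final: ciphertext=EBCCCBHC, RIGHT=4, LEFT=7

Answer: EBCCCBHC 4 7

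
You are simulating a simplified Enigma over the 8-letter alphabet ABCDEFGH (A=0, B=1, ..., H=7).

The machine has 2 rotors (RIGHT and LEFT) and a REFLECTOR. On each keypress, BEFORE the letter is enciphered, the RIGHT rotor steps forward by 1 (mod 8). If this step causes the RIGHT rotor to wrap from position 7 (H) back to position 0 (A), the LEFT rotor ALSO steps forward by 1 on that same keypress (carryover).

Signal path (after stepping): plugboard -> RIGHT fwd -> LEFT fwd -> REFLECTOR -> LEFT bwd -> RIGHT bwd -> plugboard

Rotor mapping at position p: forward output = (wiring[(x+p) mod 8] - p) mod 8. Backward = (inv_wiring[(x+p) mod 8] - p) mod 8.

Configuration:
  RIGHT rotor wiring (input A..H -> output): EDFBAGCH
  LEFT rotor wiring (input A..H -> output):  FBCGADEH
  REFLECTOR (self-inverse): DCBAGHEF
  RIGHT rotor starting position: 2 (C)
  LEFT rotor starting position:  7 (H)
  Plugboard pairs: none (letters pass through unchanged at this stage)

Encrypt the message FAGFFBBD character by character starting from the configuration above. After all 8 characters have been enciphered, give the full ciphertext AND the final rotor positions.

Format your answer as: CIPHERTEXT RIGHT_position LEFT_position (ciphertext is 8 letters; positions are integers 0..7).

Answer: AFDHDFEF 2 0

Derivation:
Char 1 ('F'): step: R->3, L=7; F->plug->F->R->B->L->G->refl->E->L'->G->R'->A->plug->A
Char 2 ('A'): step: R->4, L=7; A->plug->A->R->E->L->H->refl->F->L'->H->R'->F->plug->F
Char 3 ('G'): step: R->5, L=7; G->plug->G->R->E->L->H->refl->F->L'->H->R'->D->plug->D
Char 4 ('F'): step: R->6, L=7; F->plug->F->R->D->L->D->refl->A->L'->A->R'->H->plug->H
Char 5 ('F'): step: R->7, L=7; F->plug->F->R->B->L->G->refl->E->L'->G->R'->D->plug->D
Char 6 ('B'): step: R->0, L->0 (L advanced); B->plug->B->R->D->L->G->refl->E->L'->G->R'->F->plug->F
Char 7 ('B'): step: R->1, L=0; B->plug->B->R->E->L->A->refl->D->L'->F->R'->E->plug->E
Char 8 ('D'): step: R->2, L=0; D->plug->D->R->E->L->A->refl->D->L'->F->R'->F->plug->F
Final: ciphertext=AFDHDFEF, RIGHT=2, LEFT=0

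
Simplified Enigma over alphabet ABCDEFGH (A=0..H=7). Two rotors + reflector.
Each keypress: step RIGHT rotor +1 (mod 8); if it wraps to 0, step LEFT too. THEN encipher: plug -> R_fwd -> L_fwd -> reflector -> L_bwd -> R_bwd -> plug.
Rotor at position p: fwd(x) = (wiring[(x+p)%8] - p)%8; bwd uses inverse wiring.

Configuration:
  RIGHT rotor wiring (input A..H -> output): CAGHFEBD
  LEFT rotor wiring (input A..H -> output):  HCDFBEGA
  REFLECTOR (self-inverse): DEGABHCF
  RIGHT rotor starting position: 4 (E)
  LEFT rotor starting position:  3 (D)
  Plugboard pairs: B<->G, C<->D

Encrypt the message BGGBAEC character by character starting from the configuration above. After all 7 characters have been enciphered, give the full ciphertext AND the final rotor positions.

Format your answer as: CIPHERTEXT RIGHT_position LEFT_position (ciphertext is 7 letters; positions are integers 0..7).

Answer: CCCFEDE 3 4

Derivation:
Char 1 ('B'): step: R->5, L=3; B->plug->G->R->C->L->B->refl->E->L'->F->R'->D->plug->C
Char 2 ('G'): step: R->6, L=3; G->plug->B->R->F->L->E->refl->B->L'->C->R'->D->plug->C
Char 3 ('G'): step: R->7, L=3; G->plug->B->R->D->L->D->refl->A->L'->H->R'->D->plug->C
Char 4 ('B'): step: R->0, L->4 (L advanced); B->plug->G->R->B->L->A->refl->D->L'->E->R'->F->plug->F
Char 5 ('A'): step: R->1, L=4; A->plug->A->R->H->L->B->refl->E->L'->D->R'->E->plug->E
Char 6 ('E'): step: R->2, L=4; E->plug->E->R->H->L->B->refl->E->L'->D->R'->C->plug->D
Char 7 ('C'): step: R->3, L=4; C->plug->D->R->G->L->H->refl->F->L'->A->R'->E->plug->E
Final: ciphertext=CCCFEDE, RIGHT=3, LEFT=4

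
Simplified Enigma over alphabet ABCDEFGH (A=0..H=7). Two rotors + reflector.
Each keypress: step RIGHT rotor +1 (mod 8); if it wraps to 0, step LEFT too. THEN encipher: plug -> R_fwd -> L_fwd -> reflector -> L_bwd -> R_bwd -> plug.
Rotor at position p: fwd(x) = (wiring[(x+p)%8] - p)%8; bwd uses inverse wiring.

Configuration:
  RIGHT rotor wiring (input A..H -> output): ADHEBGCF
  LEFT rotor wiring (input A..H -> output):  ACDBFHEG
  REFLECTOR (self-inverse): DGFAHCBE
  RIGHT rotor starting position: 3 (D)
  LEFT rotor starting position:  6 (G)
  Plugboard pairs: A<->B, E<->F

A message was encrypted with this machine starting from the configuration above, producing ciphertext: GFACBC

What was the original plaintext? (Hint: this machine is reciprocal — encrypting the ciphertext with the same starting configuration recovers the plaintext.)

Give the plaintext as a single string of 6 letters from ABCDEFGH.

Answer: CDHEAD

Derivation:
Char 1 ('G'): step: R->4, L=6; G->plug->G->R->D->L->E->refl->H->L'->G->R'->C->plug->C
Char 2 ('F'): step: R->5, L=6; F->plug->E->R->G->L->H->refl->E->L'->D->R'->D->plug->D
Char 3 ('A'): step: R->6, L=6; A->plug->B->R->H->L->B->refl->G->L'->A->R'->H->plug->H
Char 4 ('C'): step: R->7, L=6; C->plug->C->R->E->L->F->refl->C->L'->C->R'->F->plug->E
Char 5 ('B'): step: R->0, L->7 (L advanced); B->plug->A->R->A->L->H->refl->E->L'->D->R'->B->plug->A
Char 6 ('C'): step: R->1, L=7; C->plug->C->R->D->L->E->refl->H->L'->A->R'->D->plug->D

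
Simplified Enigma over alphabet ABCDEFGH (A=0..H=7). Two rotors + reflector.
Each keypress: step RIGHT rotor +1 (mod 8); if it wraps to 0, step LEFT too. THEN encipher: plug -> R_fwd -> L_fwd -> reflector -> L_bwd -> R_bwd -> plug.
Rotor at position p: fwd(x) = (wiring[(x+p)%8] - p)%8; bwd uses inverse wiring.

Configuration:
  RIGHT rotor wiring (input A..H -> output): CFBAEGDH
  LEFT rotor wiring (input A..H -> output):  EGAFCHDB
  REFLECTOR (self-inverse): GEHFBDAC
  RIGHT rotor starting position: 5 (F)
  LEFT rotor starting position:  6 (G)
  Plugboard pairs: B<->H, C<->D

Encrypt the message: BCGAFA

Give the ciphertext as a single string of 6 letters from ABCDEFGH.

Answer: HHBGEH

Derivation:
Char 1 ('B'): step: R->6, L=6; B->plug->H->R->A->L->F->refl->D->L'->B->R'->B->plug->H
Char 2 ('C'): step: R->7, L=6; C->plug->D->R->C->L->G->refl->A->L'->D->R'->B->plug->H
Char 3 ('G'): step: R->0, L->7 (L advanced); G->plug->G->R->D->L->B->refl->E->L'->H->R'->H->plug->B
Char 4 ('A'): step: R->1, L=7; A->plug->A->R->E->L->G->refl->A->L'->G->R'->G->plug->G
Char 5 ('F'): step: R->2, L=7; F->plug->F->R->F->L->D->refl->F->L'->B->R'->E->plug->E
Char 6 ('A'): step: R->3, L=7; A->plug->A->R->F->L->D->refl->F->L'->B->R'->B->plug->H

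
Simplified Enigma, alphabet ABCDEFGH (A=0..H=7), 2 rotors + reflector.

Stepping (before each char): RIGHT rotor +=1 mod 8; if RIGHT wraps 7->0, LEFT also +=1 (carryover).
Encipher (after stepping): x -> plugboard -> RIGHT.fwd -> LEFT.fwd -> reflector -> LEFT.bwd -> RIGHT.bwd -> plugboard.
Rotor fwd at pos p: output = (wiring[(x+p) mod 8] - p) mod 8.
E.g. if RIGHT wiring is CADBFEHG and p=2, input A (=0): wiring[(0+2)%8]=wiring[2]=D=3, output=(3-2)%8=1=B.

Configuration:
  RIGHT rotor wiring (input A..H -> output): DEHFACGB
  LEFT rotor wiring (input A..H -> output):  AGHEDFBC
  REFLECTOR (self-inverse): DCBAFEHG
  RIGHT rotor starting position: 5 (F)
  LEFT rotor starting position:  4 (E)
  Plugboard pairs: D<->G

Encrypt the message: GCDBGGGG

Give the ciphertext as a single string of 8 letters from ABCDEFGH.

Char 1 ('G'): step: R->6, L=4; G->plug->D->R->G->L->D->refl->A->L'->H->R'->F->plug->F
Char 2 ('C'): step: R->7, L=4; C->plug->C->R->F->L->C->refl->B->L'->B->R'->F->plug->F
Char 3 ('D'): step: R->0, L->5 (L advanced); D->plug->G->R->G->L->H->refl->G->L'->H->R'->C->plug->C
Char 4 ('B'): step: R->1, L=5; B->plug->B->R->G->L->H->refl->G->L'->H->R'->D->plug->G
Char 5 ('G'): step: R->2, L=5; G->plug->D->R->A->L->A->refl->D->L'->D->R'->B->plug->B
Char 6 ('G'): step: R->3, L=5; G->plug->D->R->D->L->D->refl->A->L'->A->R'->F->plug->F
Char 7 ('G'): step: R->4, L=5; G->plug->D->R->F->L->C->refl->B->L'->E->R'->A->plug->A
Char 8 ('G'): step: R->5, L=5; G->plug->D->R->G->L->H->refl->G->L'->H->R'->E->plug->E

Answer: FFCGBFAE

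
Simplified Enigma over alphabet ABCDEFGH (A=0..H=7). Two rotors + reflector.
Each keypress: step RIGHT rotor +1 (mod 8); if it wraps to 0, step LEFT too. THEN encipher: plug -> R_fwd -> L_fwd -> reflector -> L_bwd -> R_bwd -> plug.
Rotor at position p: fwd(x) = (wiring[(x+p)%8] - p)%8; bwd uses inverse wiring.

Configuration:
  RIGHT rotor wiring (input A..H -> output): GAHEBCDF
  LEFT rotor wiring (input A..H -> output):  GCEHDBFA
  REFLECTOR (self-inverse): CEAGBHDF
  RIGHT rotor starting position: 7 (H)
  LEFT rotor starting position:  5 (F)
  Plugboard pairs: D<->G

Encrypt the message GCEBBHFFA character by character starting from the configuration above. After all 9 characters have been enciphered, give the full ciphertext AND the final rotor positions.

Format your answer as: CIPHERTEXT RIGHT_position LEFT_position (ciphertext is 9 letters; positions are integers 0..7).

Char 1 ('G'): step: R->0, L->6 (L advanced); G->plug->D->R->E->L->G->refl->D->L'->H->R'->C->plug->C
Char 2 ('C'): step: R->1, L=6; C->plug->C->R->D->L->E->refl->B->L'->F->R'->H->plug->H
Char 3 ('E'): step: R->2, L=6; E->plug->E->R->B->L->C->refl->A->L'->C->R'->B->plug->B
Char 4 ('B'): step: R->3, L=6; B->plug->B->R->G->L->F->refl->H->L'->A->R'->D->plug->G
Char 5 ('B'): step: R->4, L=6; B->plug->B->R->G->L->F->refl->H->L'->A->R'->H->plug->H
Char 6 ('H'): step: R->5, L=6; H->plug->H->R->E->L->G->refl->D->L'->H->R'->G->plug->D
Char 7 ('F'): step: R->6, L=6; F->plug->F->R->G->L->F->refl->H->L'->A->R'->C->plug->C
Char 8 ('F'): step: R->7, L=6; F->plug->F->R->C->L->A->refl->C->L'->B->R'->C->plug->C
Char 9 ('A'): step: R->0, L->7 (L advanced); A->plug->A->R->G->L->C->refl->A->L'->E->R'->D->plug->G
Final: ciphertext=CHBGHDCCG, RIGHT=0, LEFT=7

Answer: CHBGHDCCG 0 7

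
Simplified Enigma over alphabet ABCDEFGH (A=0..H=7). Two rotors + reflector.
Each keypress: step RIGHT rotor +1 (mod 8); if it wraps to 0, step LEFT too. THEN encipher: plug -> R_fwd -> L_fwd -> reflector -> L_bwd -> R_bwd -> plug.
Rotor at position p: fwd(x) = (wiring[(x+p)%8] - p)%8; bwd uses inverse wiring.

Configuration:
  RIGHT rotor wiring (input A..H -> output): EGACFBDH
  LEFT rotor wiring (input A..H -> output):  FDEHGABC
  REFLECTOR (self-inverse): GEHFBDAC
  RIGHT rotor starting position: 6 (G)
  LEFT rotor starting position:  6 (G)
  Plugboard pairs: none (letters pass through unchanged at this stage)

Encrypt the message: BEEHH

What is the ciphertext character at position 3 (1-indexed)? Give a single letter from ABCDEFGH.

Char 1 ('B'): step: R->7, L=6; B->plug->B->R->F->L->B->refl->E->L'->B->R'->D->plug->D
Char 2 ('E'): step: R->0, L->7 (L advanced); E->plug->E->R->F->L->H->refl->C->L'->H->R'->H->plug->H
Char 3 ('E'): step: R->1, L=7; E->plug->E->R->A->L->D->refl->F->L'->D->R'->H->plug->H

H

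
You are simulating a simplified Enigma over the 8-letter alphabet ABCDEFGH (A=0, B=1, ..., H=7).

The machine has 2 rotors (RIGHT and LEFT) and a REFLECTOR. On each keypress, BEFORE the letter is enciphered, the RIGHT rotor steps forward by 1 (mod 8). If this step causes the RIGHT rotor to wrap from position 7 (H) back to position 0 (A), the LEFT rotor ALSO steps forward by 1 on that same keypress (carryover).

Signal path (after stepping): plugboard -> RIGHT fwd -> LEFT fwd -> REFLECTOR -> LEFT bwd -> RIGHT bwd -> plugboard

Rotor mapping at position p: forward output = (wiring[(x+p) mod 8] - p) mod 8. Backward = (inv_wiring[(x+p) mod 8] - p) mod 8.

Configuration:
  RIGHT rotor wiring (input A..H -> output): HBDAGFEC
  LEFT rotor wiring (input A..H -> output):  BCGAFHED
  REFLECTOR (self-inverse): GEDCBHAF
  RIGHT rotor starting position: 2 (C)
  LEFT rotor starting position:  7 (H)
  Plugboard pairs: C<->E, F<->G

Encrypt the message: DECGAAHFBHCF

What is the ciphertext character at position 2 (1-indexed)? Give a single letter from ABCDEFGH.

Char 1 ('D'): step: R->3, L=7; D->plug->D->R->B->L->C->refl->D->L'->C->R'->C->plug->E
Char 2 ('E'): step: R->4, L=7; E->plug->C->R->A->L->E->refl->B->L'->E->R'->H->plug->H

H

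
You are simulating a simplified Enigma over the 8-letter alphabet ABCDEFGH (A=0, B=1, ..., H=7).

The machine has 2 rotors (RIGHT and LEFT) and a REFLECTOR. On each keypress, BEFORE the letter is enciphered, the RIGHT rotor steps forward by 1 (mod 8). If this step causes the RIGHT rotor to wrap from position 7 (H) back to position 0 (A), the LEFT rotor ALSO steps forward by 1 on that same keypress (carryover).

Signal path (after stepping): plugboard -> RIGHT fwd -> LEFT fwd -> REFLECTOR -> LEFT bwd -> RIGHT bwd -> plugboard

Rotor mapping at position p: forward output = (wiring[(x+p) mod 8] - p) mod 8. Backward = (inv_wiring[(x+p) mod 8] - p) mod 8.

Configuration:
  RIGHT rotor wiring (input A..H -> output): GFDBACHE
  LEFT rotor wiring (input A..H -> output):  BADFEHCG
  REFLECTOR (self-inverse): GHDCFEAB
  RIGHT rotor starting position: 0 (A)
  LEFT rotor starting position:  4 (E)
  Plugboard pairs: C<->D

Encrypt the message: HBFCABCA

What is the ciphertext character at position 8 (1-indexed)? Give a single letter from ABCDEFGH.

Char 1 ('H'): step: R->1, L=4; H->plug->H->R->F->L->E->refl->F->L'->E->R'->A->plug->A
Char 2 ('B'): step: R->2, L=4; B->plug->B->R->H->L->B->refl->H->L'->G->R'->C->plug->D
Char 3 ('F'): step: R->3, L=4; F->plug->F->R->D->L->C->refl->D->L'->B->R'->E->plug->E
Char 4 ('C'): step: R->4, L=4; C->plug->D->R->A->L->A->refl->G->L'->C->R'->E->plug->E
Char 5 ('A'): step: R->5, L=4; A->plug->A->R->F->L->E->refl->F->L'->E->R'->G->plug->G
Char 6 ('B'): step: R->6, L=4; B->plug->B->R->G->L->H->refl->B->L'->H->R'->D->plug->C
Char 7 ('C'): step: R->7, L=4; C->plug->D->R->E->L->F->refl->E->L'->F->R'->A->plug->A
Char 8 ('A'): step: R->0, L->5 (L advanced); A->plug->A->R->G->L->A->refl->G->L'->F->R'->B->plug->B

B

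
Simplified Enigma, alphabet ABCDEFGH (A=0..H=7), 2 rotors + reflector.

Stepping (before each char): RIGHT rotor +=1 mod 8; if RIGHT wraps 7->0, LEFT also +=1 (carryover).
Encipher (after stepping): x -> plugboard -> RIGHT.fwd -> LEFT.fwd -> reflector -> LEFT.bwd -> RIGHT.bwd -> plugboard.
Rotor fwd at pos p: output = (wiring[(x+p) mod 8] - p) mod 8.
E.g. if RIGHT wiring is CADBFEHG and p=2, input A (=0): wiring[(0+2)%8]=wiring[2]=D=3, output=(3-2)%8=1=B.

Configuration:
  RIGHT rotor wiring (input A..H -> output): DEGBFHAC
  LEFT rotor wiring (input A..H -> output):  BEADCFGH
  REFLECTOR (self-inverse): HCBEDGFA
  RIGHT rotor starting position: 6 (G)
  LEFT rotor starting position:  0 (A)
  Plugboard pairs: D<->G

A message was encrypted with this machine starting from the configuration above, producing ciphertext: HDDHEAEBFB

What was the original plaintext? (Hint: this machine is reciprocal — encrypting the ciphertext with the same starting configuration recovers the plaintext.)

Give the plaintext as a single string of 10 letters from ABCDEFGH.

Answer: ABFCDEFECA

Derivation:
Char 1 ('H'): step: R->7, L=0; H->plug->H->R->B->L->E->refl->D->L'->D->R'->A->plug->A
Char 2 ('D'): step: R->0, L->1 (L advanced); D->plug->G->R->A->L->D->refl->E->L'->E->R'->B->plug->B
Char 3 ('D'): step: R->1, L=1; D->plug->G->R->B->L->H->refl->A->L'->H->R'->F->plug->F
Char 4 ('H'): step: R->2, L=1; H->plug->H->R->C->L->C->refl->B->L'->D->R'->C->plug->C
Char 5 ('E'): step: R->3, L=1; E->plug->E->R->H->L->A->refl->H->L'->B->R'->G->plug->D
Char 6 ('A'): step: R->4, L=1; A->plug->A->R->B->L->H->refl->A->L'->H->R'->E->plug->E
Char 7 ('E'): step: R->5, L=1; E->plug->E->R->H->L->A->refl->H->L'->B->R'->F->plug->F
Char 8 ('B'): step: R->6, L=1; B->plug->B->R->E->L->E->refl->D->L'->A->R'->E->plug->E
Char 9 ('F'): step: R->7, L=1; F->plug->F->R->G->L->G->refl->F->L'->F->R'->C->plug->C
Char 10 ('B'): step: R->0, L->2 (L advanced); B->plug->B->R->E->L->E->refl->D->L'->D->R'->A->plug->A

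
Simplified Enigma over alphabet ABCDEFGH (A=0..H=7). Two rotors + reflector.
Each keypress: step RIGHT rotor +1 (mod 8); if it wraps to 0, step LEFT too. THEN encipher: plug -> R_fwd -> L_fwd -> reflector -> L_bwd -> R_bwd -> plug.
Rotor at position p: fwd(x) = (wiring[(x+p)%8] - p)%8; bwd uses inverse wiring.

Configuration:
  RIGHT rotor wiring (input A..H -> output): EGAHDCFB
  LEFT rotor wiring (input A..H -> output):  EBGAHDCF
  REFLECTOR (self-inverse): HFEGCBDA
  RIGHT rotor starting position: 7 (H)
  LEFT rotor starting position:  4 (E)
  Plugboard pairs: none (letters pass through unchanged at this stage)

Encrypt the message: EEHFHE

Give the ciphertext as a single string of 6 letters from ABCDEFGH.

Char 1 ('E'): step: R->0, L->5 (L advanced); E->plug->E->R->D->L->H->refl->A->L'->C->R'->F->plug->F
Char 2 ('E'): step: R->1, L=5; E->plug->E->R->B->L->F->refl->B->L'->F->R'->A->plug->A
Char 3 ('H'): step: R->2, L=5; H->plug->H->R->E->L->E->refl->C->L'->H->R'->F->plug->F
Char 4 ('F'): step: R->3, L=5; F->plug->F->R->B->L->F->refl->B->L'->F->R'->H->plug->H
Char 5 ('H'): step: R->4, L=5; H->plug->H->R->D->L->H->refl->A->L'->C->R'->F->plug->F
Char 6 ('E'): step: R->5, L=5; E->plug->E->R->B->L->F->refl->B->L'->F->R'->A->plug->A

Answer: FAFHFA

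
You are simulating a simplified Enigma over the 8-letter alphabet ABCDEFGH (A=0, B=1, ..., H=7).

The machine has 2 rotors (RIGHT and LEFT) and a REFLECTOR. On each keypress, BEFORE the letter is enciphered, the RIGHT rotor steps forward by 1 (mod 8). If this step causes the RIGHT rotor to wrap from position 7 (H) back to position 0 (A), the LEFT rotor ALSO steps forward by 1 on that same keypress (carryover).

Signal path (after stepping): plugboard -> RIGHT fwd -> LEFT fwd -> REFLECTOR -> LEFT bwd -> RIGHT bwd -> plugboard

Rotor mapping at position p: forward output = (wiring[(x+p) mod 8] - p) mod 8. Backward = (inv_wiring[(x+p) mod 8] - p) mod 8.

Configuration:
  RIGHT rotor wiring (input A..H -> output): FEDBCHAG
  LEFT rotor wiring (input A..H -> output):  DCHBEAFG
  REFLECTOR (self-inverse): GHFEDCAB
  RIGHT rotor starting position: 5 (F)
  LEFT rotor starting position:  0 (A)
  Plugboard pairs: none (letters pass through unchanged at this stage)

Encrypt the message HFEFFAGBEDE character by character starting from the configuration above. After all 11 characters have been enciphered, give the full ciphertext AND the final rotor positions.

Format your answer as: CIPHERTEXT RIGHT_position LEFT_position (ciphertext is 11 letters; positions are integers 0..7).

Answer: DEDECBAHFGG 0 2

Derivation:
Char 1 ('H'): step: R->6, L=0; H->plug->H->R->B->L->C->refl->F->L'->G->R'->D->plug->D
Char 2 ('F'): step: R->7, L=0; F->plug->F->R->D->L->B->refl->H->L'->C->R'->E->plug->E
Char 3 ('E'): step: R->0, L->1 (L advanced); E->plug->E->R->C->L->A->refl->G->L'->B->R'->D->plug->D
Char 4 ('F'): step: R->1, L=1; F->plug->F->R->H->L->C->refl->F->L'->G->R'->E->plug->E
Char 5 ('F'): step: R->2, L=1; F->plug->F->R->E->L->H->refl->B->L'->A->R'->C->plug->C
Char 6 ('A'): step: R->3, L=1; A->plug->A->R->G->L->F->refl->C->L'->H->R'->B->plug->B
Char 7 ('G'): step: R->4, L=1; G->plug->G->R->H->L->C->refl->F->L'->G->R'->A->plug->A
Char 8 ('B'): step: R->5, L=1; B->plug->B->R->D->L->D->refl->E->L'->F->R'->H->plug->H
Char 9 ('E'): step: R->6, L=1; E->plug->E->R->F->L->E->refl->D->L'->D->R'->F->plug->F
Char 10 ('D'): step: R->7, L=1; D->plug->D->R->E->L->H->refl->B->L'->A->R'->G->plug->G
Char 11 ('E'): step: R->0, L->2 (L advanced); E->plug->E->R->C->L->C->refl->F->L'->A->R'->G->plug->G
Final: ciphertext=DEDECBAHFGG, RIGHT=0, LEFT=2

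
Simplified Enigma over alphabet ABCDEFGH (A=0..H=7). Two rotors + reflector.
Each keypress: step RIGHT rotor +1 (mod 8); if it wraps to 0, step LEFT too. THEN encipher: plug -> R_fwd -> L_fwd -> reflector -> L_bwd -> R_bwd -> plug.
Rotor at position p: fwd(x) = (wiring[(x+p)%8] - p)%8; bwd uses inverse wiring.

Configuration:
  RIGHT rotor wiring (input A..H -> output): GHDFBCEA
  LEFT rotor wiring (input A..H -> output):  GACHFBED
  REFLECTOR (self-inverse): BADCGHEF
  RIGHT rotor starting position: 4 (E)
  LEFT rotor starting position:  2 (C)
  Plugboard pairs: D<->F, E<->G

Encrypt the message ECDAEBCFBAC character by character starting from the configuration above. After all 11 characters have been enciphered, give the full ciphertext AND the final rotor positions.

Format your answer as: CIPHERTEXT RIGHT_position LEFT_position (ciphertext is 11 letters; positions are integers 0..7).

Char 1 ('E'): step: R->5, L=2; E->plug->G->R->A->L->A->refl->B->L'->F->R'->A->plug->A
Char 2 ('C'): step: R->6, L=2; C->plug->C->R->A->L->A->refl->B->L'->F->R'->E->plug->G
Char 3 ('D'): step: R->7, L=2; D->plug->F->R->C->L->D->refl->C->L'->E->R'->D->plug->F
Char 4 ('A'): step: R->0, L->3 (L advanced); A->plug->A->R->G->L->F->refl->H->L'->H->R'->B->plug->B
Char 5 ('E'): step: R->1, L=3; E->plug->G->R->H->L->H->refl->F->L'->G->R'->A->plug->A
Char 6 ('B'): step: R->2, L=3; B->plug->B->R->D->L->B->refl->A->L'->E->R'->G->plug->E
Char 7 ('C'): step: R->3, L=3; C->plug->C->R->H->L->H->refl->F->L'->G->R'->B->plug->B
Char 8 ('F'): step: R->4, L=3; F->plug->D->R->E->L->A->refl->B->L'->D->R'->F->plug->D
Char 9 ('B'): step: R->5, L=3; B->plug->B->R->H->L->H->refl->F->L'->G->R'->F->plug->D
Char 10 ('A'): step: R->6, L=3; A->plug->A->R->G->L->F->refl->H->L'->H->R'->F->plug->D
Char 11 ('C'): step: R->7, L=3; C->plug->C->R->A->L->E->refl->G->L'->C->R'->F->plug->D
Final: ciphertext=AGFBAEBDDDD, RIGHT=7, LEFT=3

Answer: AGFBAEBDDDD 7 3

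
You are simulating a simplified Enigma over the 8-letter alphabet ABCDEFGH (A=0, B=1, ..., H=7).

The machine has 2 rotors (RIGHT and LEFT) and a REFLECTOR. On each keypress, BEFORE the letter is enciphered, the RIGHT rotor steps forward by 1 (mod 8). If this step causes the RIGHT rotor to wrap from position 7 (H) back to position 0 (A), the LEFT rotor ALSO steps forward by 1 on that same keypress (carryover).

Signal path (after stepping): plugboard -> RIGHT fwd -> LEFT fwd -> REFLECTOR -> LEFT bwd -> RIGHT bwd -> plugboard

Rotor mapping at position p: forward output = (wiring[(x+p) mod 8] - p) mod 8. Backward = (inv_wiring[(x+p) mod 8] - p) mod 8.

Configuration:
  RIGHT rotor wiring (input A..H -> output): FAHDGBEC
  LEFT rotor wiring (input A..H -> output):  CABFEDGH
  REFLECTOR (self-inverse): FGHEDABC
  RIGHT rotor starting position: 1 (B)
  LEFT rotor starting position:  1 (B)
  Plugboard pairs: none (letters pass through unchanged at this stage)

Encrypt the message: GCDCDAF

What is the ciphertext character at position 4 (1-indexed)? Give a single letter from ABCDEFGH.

Char 1 ('G'): step: R->2, L=1; G->plug->G->R->D->L->D->refl->E->L'->C->R'->E->plug->E
Char 2 ('C'): step: R->3, L=1; C->plug->C->R->G->L->G->refl->B->L'->H->R'->E->plug->E
Char 3 ('D'): step: R->4, L=1; D->plug->D->R->G->L->G->refl->B->L'->H->R'->H->plug->H
Char 4 ('C'): step: R->5, L=1; C->plug->C->R->F->L->F->refl->A->L'->B->R'->H->plug->H

H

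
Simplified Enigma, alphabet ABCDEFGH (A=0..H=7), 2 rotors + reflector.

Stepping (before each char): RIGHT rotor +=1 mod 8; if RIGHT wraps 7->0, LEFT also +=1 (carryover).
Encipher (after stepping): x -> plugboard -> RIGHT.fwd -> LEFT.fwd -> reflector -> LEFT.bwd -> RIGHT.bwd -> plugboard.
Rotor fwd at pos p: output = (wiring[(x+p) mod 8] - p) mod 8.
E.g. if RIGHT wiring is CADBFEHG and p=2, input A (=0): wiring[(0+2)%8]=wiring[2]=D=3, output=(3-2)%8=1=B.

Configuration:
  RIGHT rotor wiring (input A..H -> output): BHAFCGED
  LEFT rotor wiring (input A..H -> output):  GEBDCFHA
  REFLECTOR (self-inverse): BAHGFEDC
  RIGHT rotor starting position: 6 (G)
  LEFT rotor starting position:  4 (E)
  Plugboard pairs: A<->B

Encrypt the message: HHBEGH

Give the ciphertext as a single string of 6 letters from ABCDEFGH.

Answer: DCGBDG

Derivation:
Char 1 ('H'): step: R->7, L=4; H->plug->H->R->F->L->A->refl->B->L'->B->R'->D->plug->D
Char 2 ('H'): step: R->0, L->5 (L advanced); H->plug->H->R->D->L->B->refl->A->L'->A->R'->C->plug->C
Char 3 ('B'): step: R->1, L=5; B->plug->A->R->G->L->G->refl->D->L'->C->R'->G->plug->G
Char 4 ('E'): step: R->2, L=5; E->plug->E->R->C->L->D->refl->G->L'->G->R'->A->plug->B
Char 5 ('G'): step: R->3, L=5; G->plug->G->R->E->L->H->refl->C->L'->B->R'->D->plug->D
Char 6 ('H'): step: R->4, L=5; H->plug->H->R->B->L->C->refl->H->L'->E->R'->G->plug->G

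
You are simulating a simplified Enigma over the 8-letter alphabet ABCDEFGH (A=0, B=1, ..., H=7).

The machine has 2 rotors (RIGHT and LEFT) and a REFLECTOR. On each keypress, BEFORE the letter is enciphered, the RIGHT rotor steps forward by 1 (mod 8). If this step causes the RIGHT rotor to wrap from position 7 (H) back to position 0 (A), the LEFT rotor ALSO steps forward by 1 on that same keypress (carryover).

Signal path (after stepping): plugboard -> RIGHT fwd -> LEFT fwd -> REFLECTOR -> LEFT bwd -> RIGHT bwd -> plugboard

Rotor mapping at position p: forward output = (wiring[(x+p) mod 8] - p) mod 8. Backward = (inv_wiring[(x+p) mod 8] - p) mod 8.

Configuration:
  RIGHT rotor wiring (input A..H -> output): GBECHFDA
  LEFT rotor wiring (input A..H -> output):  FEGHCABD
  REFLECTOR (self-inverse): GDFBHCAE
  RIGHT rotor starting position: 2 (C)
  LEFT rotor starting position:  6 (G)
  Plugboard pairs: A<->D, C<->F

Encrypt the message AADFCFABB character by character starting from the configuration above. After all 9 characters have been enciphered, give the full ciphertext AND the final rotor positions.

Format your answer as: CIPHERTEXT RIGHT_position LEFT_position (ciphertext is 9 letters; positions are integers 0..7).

Char 1 ('A'): step: R->3, L=6; A->plug->D->R->A->L->D->refl->B->L'->F->R'->E->plug->E
Char 2 ('A'): step: R->4, L=6; A->plug->D->R->E->L->A->refl->G->L'->D->R'->A->plug->D
Char 3 ('D'): step: R->5, L=6; D->plug->A->R->A->L->D->refl->B->L'->F->R'->G->plug->G
Char 4 ('F'): step: R->6, L=6; F->plug->C->R->A->L->D->refl->B->L'->F->R'->A->plug->D
Char 5 ('C'): step: R->7, L=6; C->plug->F->R->A->L->D->refl->B->L'->F->R'->D->plug->A
Char 6 ('F'): step: R->0, L->7 (L advanced); F->plug->C->R->E->L->A->refl->G->L'->B->R'->B->plug->B
Char 7 ('A'): step: R->1, L=7; A->plug->D->R->G->L->B->refl->D->L'->F->R'->H->plug->H
Char 8 ('B'): step: R->2, L=7; B->plug->B->R->A->L->E->refl->H->L'->D->R'->D->plug->A
Char 9 ('B'): step: R->3, L=7; B->plug->B->R->E->L->A->refl->G->L'->B->R'->H->plug->H
Final: ciphertext=EDGDABHAH, RIGHT=3, LEFT=7

Answer: EDGDABHAH 3 7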